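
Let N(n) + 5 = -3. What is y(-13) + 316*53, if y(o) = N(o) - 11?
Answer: 16729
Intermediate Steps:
N(n) = -8 (N(n) = -5 - 3 = -8)
y(o) = -19 (y(o) = -8 - 11 = -19)
y(-13) + 316*53 = -19 + 316*53 = -19 + 16748 = 16729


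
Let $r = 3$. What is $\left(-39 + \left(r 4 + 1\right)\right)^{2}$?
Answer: $676$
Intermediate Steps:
$\left(-39 + \left(r 4 + 1\right)\right)^{2} = \left(-39 + \left(3 \cdot 4 + 1\right)\right)^{2} = \left(-39 + \left(12 + 1\right)\right)^{2} = \left(-39 + 13\right)^{2} = \left(-26\right)^{2} = 676$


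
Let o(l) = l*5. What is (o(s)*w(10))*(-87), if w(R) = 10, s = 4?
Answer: -17400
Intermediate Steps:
o(l) = 5*l
(o(s)*w(10))*(-87) = ((5*4)*10)*(-87) = (20*10)*(-87) = 200*(-87) = -17400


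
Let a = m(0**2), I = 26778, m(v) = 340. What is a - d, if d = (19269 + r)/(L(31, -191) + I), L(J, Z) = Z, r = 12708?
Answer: 818873/2417 ≈ 338.80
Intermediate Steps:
d = 2907/2417 (d = (19269 + 12708)/(-191 + 26778) = 31977/26587 = 31977*(1/26587) = 2907/2417 ≈ 1.2027)
a = 340
a - d = 340 - 1*2907/2417 = 340 - 2907/2417 = 818873/2417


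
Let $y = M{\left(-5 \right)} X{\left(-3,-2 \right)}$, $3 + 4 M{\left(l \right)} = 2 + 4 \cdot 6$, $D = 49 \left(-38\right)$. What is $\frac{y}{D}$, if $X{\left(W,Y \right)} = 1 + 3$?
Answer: $- \frac{23}{1862} \approx -0.012352$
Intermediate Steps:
$D = -1862$
$X{\left(W,Y \right)} = 4$
$M{\left(l \right)} = \frac{23}{4}$ ($M{\left(l \right)} = - \frac{3}{4} + \frac{2 + 4 \cdot 6}{4} = - \frac{3}{4} + \frac{2 + 24}{4} = - \frac{3}{4} + \frac{1}{4} \cdot 26 = - \frac{3}{4} + \frac{13}{2} = \frac{23}{4}$)
$y = 23$ ($y = \frac{23}{4} \cdot 4 = 23$)
$\frac{y}{D} = \frac{23}{-1862} = 23 \left(- \frac{1}{1862}\right) = - \frac{23}{1862}$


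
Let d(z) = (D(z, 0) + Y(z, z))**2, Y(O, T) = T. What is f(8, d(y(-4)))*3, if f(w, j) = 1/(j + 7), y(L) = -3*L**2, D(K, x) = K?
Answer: 3/9223 ≈ 0.00032527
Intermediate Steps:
d(z) = 4*z**2 (d(z) = (z + z)**2 = (2*z)**2 = 4*z**2)
f(w, j) = 1/(7 + j)
f(8, d(y(-4)))*3 = 3/(7 + 4*(-3*(-4)**2)**2) = 3/(7 + 4*(-3*16)**2) = 3/(7 + 4*(-48)**2) = 3/(7 + 4*2304) = 3/(7 + 9216) = 3/9223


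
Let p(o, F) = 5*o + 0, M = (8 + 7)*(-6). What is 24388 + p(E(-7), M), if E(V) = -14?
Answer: 24318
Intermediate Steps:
M = -90 (M = 15*(-6) = -90)
p(o, F) = 5*o
24388 + p(E(-7), M) = 24388 + 5*(-14) = 24388 - 70 = 24318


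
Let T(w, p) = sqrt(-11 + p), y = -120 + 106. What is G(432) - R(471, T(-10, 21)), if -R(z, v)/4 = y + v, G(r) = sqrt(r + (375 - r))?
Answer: -56 + 4*sqrt(10) + 5*sqrt(15) ≈ -23.986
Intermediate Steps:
y = -14
G(r) = 5*sqrt(15) (G(r) = sqrt(375) = 5*sqrt(15))
R(z, v) = 56 - 4*v (R(z, v) = -4*(-14 + v) = 56 - 4*v)
G(432) - R(471, T(-10, 21)) = 5*sqrt(15) - (56 - 4*sqrt(-11 + 21)) = 5*sqrt(15) - (56 - 4*sqrt(10)) = 5*sqrt(15) + (-56 + 4*sqrt(10)) = -56 + 4*sqrt(10) + 5*sqrt(15)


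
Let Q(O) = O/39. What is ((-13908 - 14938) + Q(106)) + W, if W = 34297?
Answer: 212695/39 ≈ 5453.7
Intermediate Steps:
Q(O) = O/39 (Q(O) = O*(1/39) = O/39)
((-13908 - 14938) + Q(106)) + W = ((-13908 - 14938) + (1/39)*106) + 34297 = (-28846 + 106/39) + 34297 = -1124888/39 + 34297 = 212695/39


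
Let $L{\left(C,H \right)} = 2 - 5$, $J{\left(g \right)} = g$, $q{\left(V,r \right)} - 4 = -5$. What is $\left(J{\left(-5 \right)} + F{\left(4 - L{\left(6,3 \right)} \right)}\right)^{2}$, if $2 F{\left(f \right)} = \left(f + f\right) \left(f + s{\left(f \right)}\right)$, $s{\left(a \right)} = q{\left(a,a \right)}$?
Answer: $1369$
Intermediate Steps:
$q{\left(V,r \right)} = -1$ ($q{\left(V,r \right)} = 4 - 5 = -1$)
$s{\left(a \right)} = -1$
$L{\left(C,H \right)} = -3$ ($L{\left(C,H \right)} = 2 - 5 = -3$)
$F{\left(f \right)} = f \left(-1 + f\right)$ ($F{\left(f \right)} = \frac{\left(f + f\right) \left(f - 1\right)}{2} = \frac{2 f \left(-1 + f\right)}{2} = f \left(-1 + f\right)$)
$\left(J{\left(-5 \right)} + F{\left(4 - L{\left(6,3 \right)} \right)}\right)^{2} = \left(-5 + \left(4 - -3\right) \left(-1 + \left(4 - -3\right)\right)\right)^{2} = \left(-5 + \left(4 + 3\right) \left(-1 + \left(4 + 3\right)\right)\right)^{2} = \left(-5 + 7 \left(-1 + 7\right)\right)^{2} = \left(-5 + 7 \cdot 6\right)^{2} = \left(-5 + 42\right)^{2} = 37^{2} = 1369$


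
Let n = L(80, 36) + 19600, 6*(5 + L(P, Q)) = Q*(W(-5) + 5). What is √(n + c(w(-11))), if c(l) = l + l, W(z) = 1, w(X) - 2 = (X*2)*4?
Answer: √19459 ≈ 139.50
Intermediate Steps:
w(X) = 2 + 8*X (w(X) = 2 + (X*2)*4 = 2 + (2*X)*4 = 2 + 8*X)
c(l) = 2*l
L(P, Q) = -5 + Q (L(P, Q) = -5 + (Q*(1 + 5))/6 = -5 + (Q*6)/6 = -5 + (6*Q)/6 = -5 + Q)
n = 19631 (n = (-5 + 36) + 19600 = 31 + 19600 = 19631)
√(n + c(w(-11))) = √(19631 + 2*(2 + 8*(-11))) = √(19631 + 2*(2 - 88)) = √(19631 + 2*(-86)) = √(19631 - 172) = √19459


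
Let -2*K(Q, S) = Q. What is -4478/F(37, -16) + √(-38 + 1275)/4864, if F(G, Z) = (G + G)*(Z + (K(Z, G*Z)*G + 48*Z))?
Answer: 2239/18056 + √1237/4864 ≈ 0.13123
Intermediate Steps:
K(Q, S) = -Q/2
F(G, Z) = 2*G*(49*Z - G*Z/2) (F(G, Z) = (G + G)*(Z + ((-Z/2)*G + 48*Z)) = (2*G)*(Z + (-G*Z/2 + 48*Z)) = (2*G)*(Z + (48*Z - G*Z/2)) = (2*G)*(49*Z - G*Z/2) = 2*G*(49*Z - G*Z/2))
-4478/F(37, -16) + √(-38 + 1275)/4864 = -4478*(-1/(592*(98 - 1*37))) + √(-38 + 1275)/4864 = -4478*(-1/(592*(98 - 37))) + √1237*(1/4864) = -4478/(37*(-16)*61) + √1237/4864 = -4478/(-36112) + √1237/4864 = -4478*(-1/36112) + √1237/4864 = 2239/18056 + √1237/4864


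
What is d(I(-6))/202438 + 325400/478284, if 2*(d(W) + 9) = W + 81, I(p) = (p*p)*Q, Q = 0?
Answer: 32944195573/48411428196 ≈ 0.68050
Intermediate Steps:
I(p) = 0 (I(p) = (p*p)*0 = p**2*0 = 0)
d(W) = 63/2 + W/2 (d(W) = -9 + (W + 81)/2 = -9 + (81 + W)/2 = -9 + (81/2 + W/2) = 63/2 + W/2)
d(I(-6))/202438 + 325400/478284 = (63/2 + (1/2)*0)/202438 + 325400/478284 = (63/2 + 0)*(1/202438) + 325400*(1/478284) = (63/2)*(1/202438) + 81350/119571 = 63/404876 + 81350/119571 = 32944195573/48411428196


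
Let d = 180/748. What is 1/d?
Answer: 187/45 ≈ 4.1556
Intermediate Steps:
d = 45/187 (d = 180*(1/748) = 45/187 ≈ 0.24064)
1/d = 1/(45/187) = 187/45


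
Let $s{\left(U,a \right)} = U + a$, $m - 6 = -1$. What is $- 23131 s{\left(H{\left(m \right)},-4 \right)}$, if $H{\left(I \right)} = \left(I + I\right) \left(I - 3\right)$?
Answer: $-370096$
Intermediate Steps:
$m = 5$ ($m = 6 - 1 = 5$)
$H{\left(I \right)} = 2 I \left(-3 + I\right)$
$- 23131 s{\left(H{\left(m \right)},-4 \right)} = - 23131 \left(2 \cdot 5 \left(-3 + 5\right) - 4\right) = - 23131 \left(2 \cdot 5 \cdot 2 - 4\right) = - 23131 \left(20 - 4\right) = \left(-23131\right) 16 = -370096$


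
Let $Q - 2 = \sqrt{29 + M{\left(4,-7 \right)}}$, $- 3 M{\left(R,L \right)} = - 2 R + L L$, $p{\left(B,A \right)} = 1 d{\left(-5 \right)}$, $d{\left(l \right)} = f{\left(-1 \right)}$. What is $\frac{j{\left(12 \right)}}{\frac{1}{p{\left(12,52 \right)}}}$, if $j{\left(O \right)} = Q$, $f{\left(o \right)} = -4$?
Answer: $-8 - \frac{4 \sqrt{138}}{3} \approx -23.663$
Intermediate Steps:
$d{\left(l \right)} = -4$
$p{\left(B,A \right)} = -4$ ($p{\left(B,A \right)} = 1 \left(-4\right) = -4$)
$M{\left(R,L \right)} = - \frac{L^{2}}{3} + \frac{2 R}{3}$ ($M{\left(R,L \right)} = - \frac{- 2 R + L L}{3} = - \frac{- 2 R + L^{2}}{3} = - \frac{L^{2} - 2 R}{3} = - \frac{L^{2}}{3} + \frac{2 R}{3}$)
$Q = 2 + \frac{\sqrt{138}}{3}$ ($Q = 2 + \sqrt{29 + \left(- \frac{\left(-7\right)^{2}}{3} + \frac{2}{3} \cdot 4\right)} = 2 + \sqrt{29 + \left(\left(- \frac{1}{3}\right) 49 + \frac{8}{3}\right)} = 2 + \sqrt{29 + \left(- \frac{49}{3} + \frac{8}{3}\right)} = 2 + \sqrt{29 - \frac{41}{3}} = 2 + \sqrt{\frac{46}{3}} = 2 + \frac{\sqrt{138}}{3} \approx 5.9158$)
$j{\left(O \right)} = 2 + \frac{\sqrt{138}}{3}$
$\frac{j{\left(12 \right)}}{\frac{1}{p{\left(12,52 \right)}}} = \frac{2 + \frac{\sqrt{138}}{3}}{\frac{1}{-4}} = \frac{2 + \frac{\sqrt{138}}{3}}{- \frac{1}{4}} = \left(2 + \frac{\sqrt{138}}{3}\right) \left(-4\right) = -8 - \frac{4 \sqrt{138}}{3}$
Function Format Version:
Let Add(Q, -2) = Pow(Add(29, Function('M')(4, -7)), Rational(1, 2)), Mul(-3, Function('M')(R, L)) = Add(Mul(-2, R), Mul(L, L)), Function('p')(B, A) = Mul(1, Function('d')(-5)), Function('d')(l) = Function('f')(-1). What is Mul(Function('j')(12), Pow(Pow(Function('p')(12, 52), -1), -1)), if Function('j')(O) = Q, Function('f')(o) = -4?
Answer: Add(-8, Mul(Rational(-4, 3), Pow(138, Rational(1, 2)))) ≈ -23.663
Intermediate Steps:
Function('d')(l) = -4
Function('p')(B, A) = -4 (Function('p')(B, A) = Mul(1, -4) = -4)
Function('M')(R, L) = Add(Mul(Rational(-1, 3), Pow(L, 2)), Mul(Rational(2, 3), R)) (Function('M')(R, L) = Mul(Rational(-1, 3), Add(Mul(-2, R), Mul(L, L))) = Mul(Rational(-1, 3), Add(Mul(-2, R), Pow(L, 2))) = Mul(Rational(-1, 3), Add(Pow(L, 2), Mul(-2, R))) = Add(Mul(Rational(-1, 3), Pow(L, 2)), Mul(Rational(2, 3), R)))
Q = Add(2, Mul(Rational(1, 3), Pow(138, Rational(1, 2)))) (Q = Add(2, Pow(Add(29, Add(Mul(Rational(-1, 3), Pow(-7, 2)), Mul(Rational(2, 3), 4))), Rational(1, 2))) = Add(2, Pow(Add(29, Add(Mul(Rational(-1, 3), 49), Rational(8, 3))), Rational(1, 2))) = Add(2, Pow(Add(29, Add(Rational(-49, 3), Rational(8, 3))), Rational(1, 2))) = Add(2, Pow(Add(29, Rational(-41, 3)), Rational(1, 2))) = Add(2, Pow(Rational(46, 3), Rational(1, 2))) = Add(2, Mul(Rational(1, 3), Pow(138, Rational(1, 2)))) ≈ 5.9158)
Function('j')(O) = Add(2, Mul(Rational(1, 3), Pow(138, Rational(1, 2))))
Mul(Function('j')(12), Pow(Pow(Function('p')(12, 52), -1), -1)) = Mul(Add(2, Mul(Rational(1, 3), Pow(138, Rational(1, 2)))), Pow(Pow(-4, -1), -1)) = Mul(Add(2, Mul(Rational(1, 3), Pow(138, Rational(1, 2)))), Pow(Rational(-1, 4), -1)) = Mul(Add(2, Mul(Rational(1, 3), Pow(138, Rational(1, 2)))), -4) = Add(-8, Mul(Rational(-4, 3), Pow(138, Rational(1, 2))))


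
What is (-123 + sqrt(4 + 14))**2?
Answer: 15147 - 738*sqrt(2) ≈ 14103.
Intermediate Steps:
(-123 + sqrt(4 + 14))**2 = (-123 + sqrt(18))**2 = (-123 + 3*sqrt(2))**2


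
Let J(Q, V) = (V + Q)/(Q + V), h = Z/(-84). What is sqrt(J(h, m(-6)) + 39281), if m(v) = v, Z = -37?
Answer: sqrt(39282) ≈ 198.20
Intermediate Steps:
h = 37/84 (h = -37/(-84) = -37*(-1/84) = 37/84 ≈ 0.44048)
J(Q, V) = 1 (J(Q, V) = (Q + V)/(Q + V) = 1)
sqrt(J(h, m(-6)) + 39281) = sqrt(1 + 39281) = sqrt(39282)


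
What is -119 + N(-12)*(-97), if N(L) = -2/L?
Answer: -811/6 ≈ -135.17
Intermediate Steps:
-119 + N(-12)*(-97) = -119 - 2/(-12)*(-97) = -119 - 2*(-1/12)*(-97) = -119 + (1/6)*(-97) = -119 - 97/6 = -811/6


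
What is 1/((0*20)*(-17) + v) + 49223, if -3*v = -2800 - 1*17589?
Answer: 1003607750/20389 ≈ 49223.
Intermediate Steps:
v = 20389/3 (v = -(-2800 - 1*17589)/3 = -(-2800 - 17589)/3 = -⅓*(-20389) = 20389/3 ≈ 6796.3)
1/((0*20)*(-17) + v) + 49223 = 1/((0*20)*(-17) + 20389/3) + 49223 = 1/(0*(-17) + 20389/3) + 49223 = 1/(0 + 20389/3) + 49223 = 1/(20389/3) + 49223 = 3/20389 + 49223 = 1003607750/20389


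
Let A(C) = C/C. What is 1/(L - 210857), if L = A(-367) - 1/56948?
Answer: -56948/12007827489 ≈ -4.7426e-6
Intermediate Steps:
A(C) = 1
L = 56947/56948 (L = 1 - 1/56948 = 56947/56948 ≈ 0.99998)
1/(L - 210857) = 1/(56947/56948 - 210857) = 1/(-12007827489/56948) = -56948/12007827489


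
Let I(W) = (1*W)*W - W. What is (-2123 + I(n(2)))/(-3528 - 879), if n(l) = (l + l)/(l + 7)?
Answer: 171983/356967 ≈ 0.48179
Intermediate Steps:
n(l) = 2*l/(7 + l) (n(l) = (2*l)/(7 + l) = 2*l/(7 + l))
I(W) = W² - W (I(W) = W*W - W = W² - W)
(-2123 + I(n(2)))/(-3528 - 879) = (-2123 + (2*2/(7 + 2))*(-1 + 2*2/(7 + 2)))/(-3528 - 879) = (-2123 + (2*2/9)*(-1 + 2*2/9))/(-4407) = (-2123 + (2*2*(⅑))*(-1 + 2*2*(⅑)))*(-1/4407) = (-2123 + 4*(-1 + 4/9)/9)*(-1/4407) = (-2123 + (4/9)*(-5/9))*(-1/4407) = (-2123 - 20/81)*(-1/4407) = -171983/81*(-1/4407) = 171983/356967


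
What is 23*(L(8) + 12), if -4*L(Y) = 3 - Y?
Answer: 1219/4 ≈ 304.75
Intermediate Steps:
L(Y) = -¾ + Y/4 (L(Y) = -(3 - Y)/4 = -¾ + Y/4)
23*(L(8) + 12) = 23*((-¾ + (¼)*8) + 12) = 23*((-¾ + 2) + 12) = 23*(5/4 + 12) = 23*(53/4) = 1219/4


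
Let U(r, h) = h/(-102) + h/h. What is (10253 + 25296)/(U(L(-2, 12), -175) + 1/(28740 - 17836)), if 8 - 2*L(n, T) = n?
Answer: 19768941096/1510255 ≈ 13090.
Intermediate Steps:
L(n, T) = 4 - n/2
U(r, h) = 1 - h/102 (U(r, h) = h*(-1/102) + 1 = -h/102 + 1 = 1 - h/102)
(10253 + 25296)/(U(L(-2, 12), -175) + 1/(28740 - 17836)) = (10253 + 25296)/((1 - 1/102*(-175)) + 1/(28740 - 17836)) = 35549/((1 + 175/102) + 1/10904) = 35549/(277/102 + 1/10904) = 35549/(1510255/556104) = 35549*(556104/1510255) = 19768941096/1510255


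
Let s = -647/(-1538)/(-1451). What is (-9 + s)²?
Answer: 403422851281321/4980208163044 ≈ 81.005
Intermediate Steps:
s = -647/2231638 (s = -647*(-1/1538)*(-1/1451) = (647/1538)*(-1/1451) = -647/2231638 ≈ -0.00028992)
(-9 + s)² = (-9 - 647/2231638)² = (-20085389/2231638)² = 403422851281321/4980208163044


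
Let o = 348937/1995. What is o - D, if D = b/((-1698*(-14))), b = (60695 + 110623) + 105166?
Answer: 92182676/564585 ≈ 163.28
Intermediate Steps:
b = 276484 (b = 171318 + 105166 = 276484)
o = 348937/1995 (o = 348937*(1/1995) = 348937/1995 ≈ 174.91)
D = 69121/5943 (D = 276484/((-1698*(-14))) = 276484/23772 = 276484*(1/23772) = 69121/5943 ≈ 11.631)
o - D = 348937/1995 - 1*69121/5943 = 348937/1995 - 69121/5943 = 92182676/564585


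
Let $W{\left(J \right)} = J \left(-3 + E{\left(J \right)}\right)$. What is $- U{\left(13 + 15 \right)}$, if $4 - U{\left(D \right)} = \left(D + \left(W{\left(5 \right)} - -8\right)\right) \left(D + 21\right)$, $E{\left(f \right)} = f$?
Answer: $2250$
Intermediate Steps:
$W{\left(J \right)} = J \left(-3 + J\right)$
$U{\left(D \right)} = 4 - \left(18 + D\right) \left(21 + D\right)$ ($U{\left(D \right)} = 4 - \left(D - \left(-8 - 5 \left(-3 + 5\right)\right)\right) \left(D + 21\right) = 4 - \left(D + \left(5 \cdot 2 + 8\right)\right) \left(21 + D\right) = 4 - \left(D + \left(10 + 8\right)\right) \left(21 + D\right) = 4 - \left(D + 18\right) \left(21 + D\right) = 4 - \left(18 + D\right) \left(21 + D\right)$)
$- U{\left(13 + 15 \right)} = - (-374 - \left(13 + 15\right)^{2} - 39 \left(13 + 15\right)) = - (-374 - 28^{2} - 1092) = - (-374 - 784 - 1092) = \left(-1\right) \left(-2250\right) = 2250$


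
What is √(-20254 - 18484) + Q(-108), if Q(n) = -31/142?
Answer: -31/142 + I*√38738 ≈ -0.21831 + 196.82*I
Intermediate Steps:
Q(n) = -31/142 (Q(n) = -31*1/142 = -31/142)
√(-20254 - 18484) + Q(-108) = √(-20254 - 18484) - 31/142 = √(-38738) - 31/142 = I*√38738 - 31/142 = -31/142 + I*√38738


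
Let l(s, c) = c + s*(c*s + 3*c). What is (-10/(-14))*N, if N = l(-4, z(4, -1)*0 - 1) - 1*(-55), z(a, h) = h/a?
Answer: 250/7 ≈ 35.714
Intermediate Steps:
l(s, c) = c + s*(3*c + c*s)
N = 50 (N = (-1/4*0 - 1)*(1 + (-4)**2 + 3*(-4)) - 1*(-55) = (-1*1/4*0 - 1)*(1 + 16 - 12) + 55 = (-1/4*0 - 1)*5 + 55 = (0 - 1)*5 + 55 = -1*5 + 55 = -5 + 55 = 50)
(-10/(-14))*N = -10/(-14)*50 = -10*(-1/14)*50 = (5/7)*50 = 250/7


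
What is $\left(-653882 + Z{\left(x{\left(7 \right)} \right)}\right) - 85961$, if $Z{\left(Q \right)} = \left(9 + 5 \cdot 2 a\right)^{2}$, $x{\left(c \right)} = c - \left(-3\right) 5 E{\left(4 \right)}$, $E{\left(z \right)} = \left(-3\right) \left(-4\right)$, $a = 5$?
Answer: $-736362$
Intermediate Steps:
$E{\left(z \right)} = 12$
$x{\left(c \right)} = 180 + c$ ($x{\left(c \right)} = c - \left(-3\right) 5 \cdot 12 = c - \left(-15\right) 12 = c - -180 = c + 180 = 180 + c$)
$Z{\left(Q \right)} = 3481$ ($Z{\left(Q \right)} = \left(9 + 5 \cdot 2 \cdot 5\right)^{2} = \left(9 + 10 \cdot 5\right)^{2} = \left(9 + 50\right)^{2} = 59^{2} = 3481$)
$\left(-653882 + Z{\left(x{\left(7 \right)} \right)}\right) - 85961 = \left(-653882 + 3481\right) - 85961 = -650401 - 85961 = -736362$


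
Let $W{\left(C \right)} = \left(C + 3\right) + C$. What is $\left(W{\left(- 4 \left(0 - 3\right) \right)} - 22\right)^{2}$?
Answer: $25$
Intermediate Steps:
$W{\left(C \right)} = 3 + 2 C$ ($W{\left(C \right)} = \left(3 + C\right) + C = 3 + 2 C$)
$\left(W{\left(- 4 \left(0 - 3\right) \right)} - 22\right)^{2} = \left(\left(3 + 2 \left(- 4 \left(0 - 3\right)\right)\right) - 22\right)^{2} = \left(\left(3 + 2 \left(\left(-4\right) \left(-3\right)\right)\right) - 22\right)^{2} = \left(\left(3 + 2 \cdot 12\right) - 22\right)^{2} = \left(\left(3 + 24\right) - 22\right)^{2} = \left(27 - 22\right)^{2} = 5^{2} = 25$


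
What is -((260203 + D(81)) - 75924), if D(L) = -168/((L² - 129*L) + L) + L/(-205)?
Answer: -47939169146/260145 ≈ -1.8428e+5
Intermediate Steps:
D(L) = -168/(L² - 128*L) - L/205 (D(L) = -168/(L² - 128*L) + L*(-1/205) = -168/(L² - 128*L) - L/205)
-((260203 + D(81)) - 75924) = -((260203 + (1/205)*(-34440 - 1*81³ + 128*81²)/(81*(-128 + 81))) - 75924) = -((260203 + (1/205)*(1/81)*(-34440 - 1*531441 + 128*6561)/(-47)) - 75924) = -((260203 + (1/205)*(1/81)*(-1/47)*(-34440 - 531441 + 839808)) - 75924) = -((260203 + (1/205)*(1/81)*(-1/47)*273927) - 75924) = -((260203 - 91309/260145) - 75924) = -(67690418126/260145 - 75924) = -1*47939169146/260145 = -47939169146/260145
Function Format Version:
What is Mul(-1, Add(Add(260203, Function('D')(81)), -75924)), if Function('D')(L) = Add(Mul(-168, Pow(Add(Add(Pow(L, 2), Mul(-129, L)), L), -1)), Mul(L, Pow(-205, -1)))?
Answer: Rational(-47939169146, 260145) ≈ -1.8428e+5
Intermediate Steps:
Function('D')(L) = Add(Mul(-168, Pow(Add(Pow(L, 2), Mul(-128, L)), -1)), Mul(Rational(-1, 205), L)) (Function('D')(L) = Add(Mul(-168, Pow(Add(Pow(L, 2), Mul(-128, L)), -1)), Mul(L, Rational(-1, 205))) = Add(Mul(-168, Pow(Add(Pow(L, 2), Mul(-128, L)), -1)), Mul(Rational(-1, 205), L)))
Mul(-1, Add(Add(260203, Function('D')(81)), -75924)) = Mul(-1, Add(Add(260203, Mul(Rational(1, 205), Pow(81, -1), Pow(Add(-128, 81), -1), Add(-34440, Mul(-1, Pow(81, 3)), Mul(128, Pow(81, 2))))), -75924)) = Mul(-1, Add(Add(260203, Mul(Rational(1, 205), Rational(1, 81), Pow(-47, -1), Add(-34440, Mul(-1, 531441), Mul(128, 6561)))), -75924)) = Mul(-1, Add(Add(260203, Mul(Rational(1, 205), Rational(1, 81), Rational(-1, 47), Add(-34440, -531441, 839808))), -75924)) = Mul(-1, Add(Add(260203, Mul(Rational(1, 205), Rational(1, 81), Rational(-1, 47), 273927)), -75924)) = Mul(-1, Add(Add(260203, Rational(-91309, 260145)), -75924)) = Mul(-1, Add(Rational(67690418126, 260145), -75924)) = Mul(-1, Rational(47939169146, 260145)) = Rational(-47939169146, 260145)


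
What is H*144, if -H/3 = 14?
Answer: -6048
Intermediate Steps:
H = -42 (H = -3*14 = -42)
H*144 = -42*144 = -6048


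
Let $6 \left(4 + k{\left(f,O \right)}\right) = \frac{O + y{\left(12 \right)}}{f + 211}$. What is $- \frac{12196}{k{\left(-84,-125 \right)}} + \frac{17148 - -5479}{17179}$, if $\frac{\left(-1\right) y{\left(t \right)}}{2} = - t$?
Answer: $\frac{159721746431}{54096671} \approx 2952.5$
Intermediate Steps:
$y{\left(t \right)} = 2 t$ ($y{\left(t \right)} = - 2 \left(- t\right) = 2 t$)
$k{\left(f,O \right)} = -4 + \frac{24 + O}{6 \left(211 + f\right)}$ ($k{\left(f,O \right)} = -4 + \frac{\left(O + 2 \cdot 12\right) \frac{1}{f + 211}}{6} = -4 + \frac{\left(O + 24\right) \frac{1}{211 + f}}{6} = -4 + \frac{\left(24 + O\right) \frac{1}{211 + f}}{6} = -4 + \frac{\frac{1}{211 + f} \left(24 + O\right)}{6} = -4 + \frac{24 + O}{6 \left(211 + f\right)}$)
$- \frac{12196}{k{\left(-84,-125 \right)}} + \frac{17148 - -5479}{17179} = - \frac{12196}{\frac{1}{6} \frac{1}{211 - 84} \left(-5040 - 125 - -2016\right)} + \frac{17148 - -5479}{17179} = - \frac{12196}{\frac{1}{6} \cdot \frac{1}{127} \left(-5040 - 125 + 2016\right)} + \left(17148 + 5479\right) \frac{1}{17179} = - \frac{12196}{\frac{1}{6} \cdot \frac{1}{127} \left(-3149\right)} + 22627 \cdot \frac{1}{17179} = - \frac{12196}{- \frac{3149}{762}} + \frac{22627}{17179} = \left(-12196\right) \left(- \frac{762}{3149}\right) + \frac{22627}{17179} = \frac{9293352}{3149} + \frac{22627}{17179} = \frac{159721746431}{54096671}$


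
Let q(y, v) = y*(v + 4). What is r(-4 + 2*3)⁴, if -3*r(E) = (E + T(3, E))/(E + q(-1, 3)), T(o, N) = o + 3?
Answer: 4096/50625 ≈ 0.080909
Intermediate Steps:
T(o, N) = 3 + o
q(y, v) = y*(4 + v)
r(E) = -(6 + E)/(3*(-7 + E)) (r(E) = -(E + (3 + 3))/(3*(E - (4 + 3))) = -(E + 6)/(3*(E - 1*7)) = -(6 + E)/(3*(E - 7)) = -(6 + E)/(3*(-7 + E)))
r(-4 + 2*3)⁴ = ((-6 - (-4 + 2*3))/(3*(-7 + (-4 + 2*3))))⁴ = ((-6 - (-4 + 6))/(3*(-7 + (-4 + 6))))⁴ = ((-6 - 1*2)/(3*(-7 + 2)))⁴ = ((⅓)*(-6 - 2)/(-5))⁴ = ((⅓)*(-⅕)*(-8))⁴ = (8/15)⁴ = 4096/50625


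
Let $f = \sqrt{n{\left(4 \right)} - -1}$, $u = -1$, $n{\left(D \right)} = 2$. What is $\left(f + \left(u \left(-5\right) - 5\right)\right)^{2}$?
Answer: $3$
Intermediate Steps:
$f = \sqrt{3}$ ($f = \sqrt{2 - -1} = \sqrt{2 + \left(-4 + 5\right)} = \sqrt{2 + 1} = \sqrt{3} \approx 1.732$)
$\left(f + \left(u \left(-5\right) - 5\right)\right)^{2} = \left(\sqrt{3} - 0\right)^{2} = \left(\sqrt{3} + \left(5 - 5\right)\right)^{2} = \left(\sqrt{3} + 0\right)^{2} = \left(\sqrt{3}\right)^{2} = 3$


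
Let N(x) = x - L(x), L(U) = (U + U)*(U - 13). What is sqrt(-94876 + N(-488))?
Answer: 2*I*sqrt(146085) ≈ 764.42*I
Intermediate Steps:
L(U) = 2*U*(-13 + U) (L(U) = (2*U)*(-13 + U) = 2*U*(-13 + U))
N(x) = x - 2*x*(-13 + x)
sqrt(-94876 + N(-488)) = sqrt(-94876 - 488*(27 - 2*(-488))) = sqrt(-94876 - 488*(27 + 976)) = sqrt(-94876 - 488*1003) = sqrt(-94876 - 489464) = sqrt(-584340) = 2*I*sqrt(146085)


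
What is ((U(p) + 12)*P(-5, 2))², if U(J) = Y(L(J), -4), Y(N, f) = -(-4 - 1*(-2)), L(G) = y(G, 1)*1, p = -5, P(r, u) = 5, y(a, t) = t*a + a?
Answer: 4900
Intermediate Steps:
y(a, t) = a + a*t (y(a, t) = a*t + a = a + a*t)
L(G) = 2*G (L(G) = (G*(1 + 1))*1 = (G*2)*1 = (2*G)*1 = 2*G)
Y(N, f) = 2 (Y(N, f) = -(-4 + 2) = -1*(-2) = 2)
U(J) = 2
((U(p) + 12)*P(-5, 2))² = ((2 + 12)*5)² = (14*5)² = 70² = 4900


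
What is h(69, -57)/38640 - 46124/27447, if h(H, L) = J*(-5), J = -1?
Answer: -16972325/10100496 ≈ -1.6803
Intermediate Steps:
h(H, L) = 5 (h(H, L) = -1*(-5) = 5)
h(69, -57)/38640 - 46124/27447 = 5/38640 - 46124/27447 = 5*(1/38640) - 46124*1/27447 = 1/7728 - 46124/27447 = -16972325/10100496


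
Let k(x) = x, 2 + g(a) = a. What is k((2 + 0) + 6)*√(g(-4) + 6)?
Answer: 0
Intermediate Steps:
g(a) = -2 + a
k((2 + 0) + 6)*√(g(-4) + 6) = ((2 + 0) + 6)*√((-2 - 4) + 6) = (2 + 6)*√(-6 + 6) = 8*√0 = 8*0 = 0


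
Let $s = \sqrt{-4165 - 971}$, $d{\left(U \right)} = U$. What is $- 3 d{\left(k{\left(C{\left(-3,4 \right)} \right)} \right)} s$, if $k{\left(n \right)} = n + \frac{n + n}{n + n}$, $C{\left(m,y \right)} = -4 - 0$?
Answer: $36 i \sqrt{321} \approx 644.99 i$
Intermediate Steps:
$C{\left(m,y \right)} = -4$ ($C{\left(m,y \right)} = -4 + 0 = -4$)
$k{\left(n \right)} = 1 + n$ ($k{\left(n \right)} = n + \frac{2 n}{2 n} = n + 2 n \frac{1}{2 n} = n + 1 = 1 + n$)
$s = 4 i \sqrt{321}$ ($s = \sqrt{-5136} = 4 i \sqrt{321} \approx 71.666 i$)
$- 3 d{\left(k{\left(C{\left(-3,4 \right)} \right)} \right)} s = - 3 \left(1 - 4\right) 4 i \sqrt{321} = \left(-3\right) \left(-3\right) 4 i \sqrt{321} = 9 \cdot 4 i \sqrt{321} = 36 i \sqrt{321}$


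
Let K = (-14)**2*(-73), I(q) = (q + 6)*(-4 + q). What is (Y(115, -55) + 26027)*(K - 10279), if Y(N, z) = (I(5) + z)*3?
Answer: -636680365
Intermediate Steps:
I(q) = (-4 + q)*(6 + q) (I(q) = (6 + q)*(-4 + q) = (-4 + q)*(6 + q))
K = -14308 (K = 196*(-73) = -14308)
Y(N, z) = 33 + 3*z (Y(N, z) = ((-24 + 5**2 + 2*5) + z)*3 = ((-24 + 25 + 10) + z)*3 = (11 + z)*3 = 33 + 3*z)
(Y(115, -55) + 26027)*(K - 10279) = ((33 + 3*(-55)) + 26027)*(-14308 - 10279) = ((33 - 165) + 26027)*(-24587) = (-132 + 26027)*(-24587) = 25895*(-24587) = -636680365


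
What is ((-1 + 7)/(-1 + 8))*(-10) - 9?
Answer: -123/7 ≈ -17.571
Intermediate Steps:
((-1 + 7)/(-1 + 8))*(-10) - 9 = (6/7)*(-10) - 9 = -60/7 - 9 = -123/7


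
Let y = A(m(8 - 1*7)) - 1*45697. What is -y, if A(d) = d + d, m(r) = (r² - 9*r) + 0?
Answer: 45713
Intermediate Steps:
m(r) = r² - 9*r
A(d) = 2*d
y = -45713 (y = 2*((8 - 1*7)*(-9 + (8 - 1*7))) - 1*45697 = 2*((8 - 7)*(-9 + (8 - 7))) - 45697 = 2*(1*(-9 + 1)) - 45697 = 2*(1*(-8)) - 45697 = 2*(-8) - 45697 = -16 - 45697 = -45713)
-y = -1*(-45713) = 45713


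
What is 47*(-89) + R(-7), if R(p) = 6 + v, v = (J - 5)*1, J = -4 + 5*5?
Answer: -4161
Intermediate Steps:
J = 21 (J = -4 + 25 = 21)
v = 16 (v = (21 - 5)*1 = 16*1 = 16)
R(p) = 22 (R(p) = 6 + 16 = 22)
47*(-89) + R(-7) = 47*(-89) + 22 = -4183 + 22 = -4161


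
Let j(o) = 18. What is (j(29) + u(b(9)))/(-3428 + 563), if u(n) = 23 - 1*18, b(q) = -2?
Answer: -23/2865 ≈ -0.0080279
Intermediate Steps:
u(n) = 5 (u(n) = 23 - 18 = 5)
(j(29) + u(b(9)))/(-3428 + 563) = (18 + 5)/(-3428 + 563) = 23/(-2865) = 23*(-1/2865) = -23/2865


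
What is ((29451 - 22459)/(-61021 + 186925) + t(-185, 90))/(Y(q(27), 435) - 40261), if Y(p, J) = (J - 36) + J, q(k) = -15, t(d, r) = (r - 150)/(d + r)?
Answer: -102731/5894770197 ≈ -1.7427e-5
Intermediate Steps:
t(d, r) = (-150 + r)/(d + r)
Y(p, J) = -36 + 2*J (Y(p, J) = (-36 + J) + J = -36 + 2*J)
((29451 - 22459)/(-61021 + 186925) + t(-185, 90))/(Y(q(27), 435) - 40261) = ((29451 - 22459)/(-61021 + 186925) + (-150 + 90)/(-185 + 90))/((-36 + 2*435) - 40261) = (6992/125904 - 60/(-95))/((-36 + 870) - 40261) = (6992*(1/125904) - 1/95*(-60))/(834 - 40261) = (437/7869 + 12/19)/(-39427) = (102731/149511)*(-1/39427) = -102731/5894770197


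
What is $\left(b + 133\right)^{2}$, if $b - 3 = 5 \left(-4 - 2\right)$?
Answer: $11236$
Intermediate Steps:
$b = -27$ ($b = 3 + 5 \left(-4 - 2\right) = 3 + 5 \left(-6\right) = 3 - 30 = -27$)
$\left(b + 133\right)^{2} = \left(-27 + 133\right)^{2} = 106^{2} = 11236$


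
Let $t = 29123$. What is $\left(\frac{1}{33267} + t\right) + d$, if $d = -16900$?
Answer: $\frac{406622542}{33267} \approx 12223.0$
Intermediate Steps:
$\left(\frac{1}{33267} + t\right) + d = \left(\frac{1}{33267} + 29123\right) - 16900 = \frac{968834842}{33267} - 16900 = \frac{406622542}{33267}$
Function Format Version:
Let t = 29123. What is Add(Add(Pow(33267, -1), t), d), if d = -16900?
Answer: Rational(406622542, 33267) ≈ 12223.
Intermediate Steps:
Add(Add(Pow(33267, -1), t), d) = Add(Add(Pow(33267, -1), 29123), -16900) = Add(Add(Rational(1, 33267), 29123), -16900) = Add(Rational(968834842, 33267), -16900) = Rational(406622542, 33267)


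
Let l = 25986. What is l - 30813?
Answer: -4827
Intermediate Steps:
l - 30813 = 25986 - 30813 = -4827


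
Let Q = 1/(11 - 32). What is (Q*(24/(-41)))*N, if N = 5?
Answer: 40/287 ≈ 0.13937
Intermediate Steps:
Q = -1/21 (Q = 1/(-21) = -1/21 ≈ -0.047619)
(Q*(24/(-41)))*N = -8/(7*(-41))*5 = -8*(-1)/(7*41)*5 = -1/21*(-24/41)*5 = (8/287)*5 = 40/287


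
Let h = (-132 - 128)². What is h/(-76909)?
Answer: -67600/76909 ≈ -0.87896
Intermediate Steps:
h = 67600 (h = (-260)² = 67600)
h/(-76909) = 67600/(-76909) = 67600*(-1/76909) = -67600/76909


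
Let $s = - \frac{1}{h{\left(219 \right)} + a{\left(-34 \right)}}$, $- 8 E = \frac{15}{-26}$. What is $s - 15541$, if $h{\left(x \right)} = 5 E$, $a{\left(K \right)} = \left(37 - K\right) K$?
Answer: $- \frac{7802156809}{502037} \approx -15541.0$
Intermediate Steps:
$E = \frac{15}{208}$ ($E = - \frac{15 \frac{1}{-26}}{8} = - \frac{15 \left(- \frac{1}{26}\right)}{8} = \left(- \frac{1}{8}\right) \left(- \frac{15}{26}\right) = \frac{15}{208} \approx 0.072115$)
$a{\left(K \right)} = K \left(37 - K\right)$
$h{\left(x \right)} = \frac{75}{208}$ ($h{\left(x \right)} = 5 \cdot \frac{15}{208} = \frac{75}{208}$)
$s = \frac{208}{502037}$ ($s = - \frac{1}{\frac{75}{208} - 34 \left(37 - -34\right)} = - \frac{1}{\frac{75}{208} - 34 \left(37 + 34\right)} = - \frac{1}{\frac{75}{208} - 2414} = - \frac{1}{- \frac{502037}{208}} = \left(-1\right) \left(- \frac{208}{502037}\right) = \frac{208}{502037} \approx 0.00041431$)
$s - 15541 = \frac{208}{502037} - 15541 = - \frac{7802156809}{502037}$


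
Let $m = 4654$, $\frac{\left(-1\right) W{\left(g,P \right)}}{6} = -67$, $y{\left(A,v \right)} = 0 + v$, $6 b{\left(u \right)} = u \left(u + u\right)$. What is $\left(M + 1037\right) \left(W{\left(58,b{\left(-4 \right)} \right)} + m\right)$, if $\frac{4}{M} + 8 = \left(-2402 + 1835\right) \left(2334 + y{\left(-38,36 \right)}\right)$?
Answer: $\frac{3522814823616}{671899} \approx 5.2431 \cdot 10^{6}$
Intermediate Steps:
$b{\left(u \right)} = \frac{u^{2}}{3}$ ($b{\left(u \right)} = \frac{u \left(u + u\right)}{6} = \frac{u 2 u}{6} = \frac{2 u^{2}}{6} = \frac{u^{2}}{3}$)
$y{\left(A,v \right)} = v$
$W{\left(g,P \right)} = 402$ ($W{\left(g,P \right)} = \left(-6\right) \left(-67\right) = 402$)
$M = - \frac{2}{671899}$ ($M = \frac{4}{-8 + \left(-2402 + 1835\right) \left(2334 + 36\right)} = \frac{4}{-8 - 1343790} = \frac{4}{-1343798} = 4 \left(- \frac{1}{1343798}\right) = - \frac{2}{671899} \approx -2.9766 \cdot 10^{-6}$)
$\left(M + 1037\right) \left(W{\left(58,b{\left(-4 \right)} \right)} + m\right) = \left(- \frac{2}{671899} + 1037\right) \left(402 + 4654\right) = \frac{696759261}{671899} \cdot 5056 = \frac{3522814823616}{671899}$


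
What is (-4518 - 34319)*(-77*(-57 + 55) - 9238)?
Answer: 352795308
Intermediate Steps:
(-4518 - 34319)*(-77*(-57 + 55) - 9238) = -38837*(-77*(-2) - 9238) = -38837*(154 - 9238) = -38837*(-9084) = 352795308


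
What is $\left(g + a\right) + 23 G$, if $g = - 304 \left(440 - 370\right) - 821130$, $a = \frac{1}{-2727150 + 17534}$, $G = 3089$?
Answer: $- \frac{2090097526609}{2709616} \approx -7.7136 \cdot 10^{5}$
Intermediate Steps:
$a = - \frac{1}{2709616}$ ($a = \frac{1}{-2709616} = - \frac{1}{2709616} \approx -3.6906 \cdot 10^{-7}$)
$g = -842410$ ($g = \left(-304\right) 70 - 821130 = -21280 - 821130 = -842410$)
$\left(g + a\right) + 23 G = \left(-842410 - \frac{1}{2709616}\right) + 23 \cdot 3089 = - \frac{2282607614561}{2709616} + 71047 = - \frac{2090097526609}{2709616}$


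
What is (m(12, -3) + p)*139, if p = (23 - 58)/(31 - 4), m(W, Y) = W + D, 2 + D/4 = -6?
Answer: -79925/27 ≈ -2960.2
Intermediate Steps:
D = -32 (D = -8 + 4*(-6) = -8 - 24 = -32)
m(W, Y) = -32 + W (m(W, Y) = W - 32 = -32 + W)
p = -35/27 ≈ -1.2963
(m(12, -3) + p)*139 = ((-32 + 12) - 35/27)*139 = (-20 - 35/27)*139 = -575/27*139 = -79925/27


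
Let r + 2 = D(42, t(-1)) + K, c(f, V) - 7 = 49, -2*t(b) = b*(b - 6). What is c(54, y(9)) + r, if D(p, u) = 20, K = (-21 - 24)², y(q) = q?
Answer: 2099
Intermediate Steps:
t(b) = -b*(-6 + b)/2 (t(b) = -b*(b - 6)/2 = -b*(-6 + b)/2)
c(f, V) = 56 (c(f, V) = 7 + 49 = 56)
K = 2025 (K = (-45)² = 2025)
r = 2043 (r = -2 + (20 + 2025) = -2 + 2045 = 2043)
c(54, y(9)) + r = 56 + 2043 = 2099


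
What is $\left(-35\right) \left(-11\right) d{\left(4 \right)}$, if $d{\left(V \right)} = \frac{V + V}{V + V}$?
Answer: $385$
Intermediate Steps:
$d{\left(V \right)} = 1$ ($d{\left(V \right)} = \frac{2 V}{2 V} = 2 V \frac{1}{2 V} = 1$)
$\left(-35\right) \left(-11\right) d{\left(4 \right)} = \left(-35\right) \left(-11\right) 1 = 385 \cdot 1 = 385$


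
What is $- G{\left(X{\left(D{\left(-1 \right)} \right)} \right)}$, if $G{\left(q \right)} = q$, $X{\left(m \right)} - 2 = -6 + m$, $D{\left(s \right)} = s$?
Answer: $5$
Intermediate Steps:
$X{\left(m \right)} = -4 + m$ ($X{\left(m \right)} = 2 + \left(-6 + m\right) = -4 + m$)
$- G{\left(X{\left(D{\left(-1 \right)} \right)} \right)} = - (-4 - 1) = \left(-1\right) \left(-5\right) = 5$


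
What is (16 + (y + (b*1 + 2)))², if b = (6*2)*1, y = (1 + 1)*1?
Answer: 1024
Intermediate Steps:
y = 2 (y = 2*1 = 2)
b = 12 (b = 12*1 = 12)
(16 + (y + (b*1 + 2)))² = (16 + (2 + (12*1 + 2)))² = (16 + (2 + (12 + 2)))² = (16 + (2 + 14))² = (16 + 16)² = 32² = 1024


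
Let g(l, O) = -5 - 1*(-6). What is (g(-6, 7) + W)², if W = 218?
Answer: 47961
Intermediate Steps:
g(l, O) = 1 (g(l, O) = -5 + 6 = 1)
(g(-6, 7) + W)² = (1 + 218)² = 219² = 47961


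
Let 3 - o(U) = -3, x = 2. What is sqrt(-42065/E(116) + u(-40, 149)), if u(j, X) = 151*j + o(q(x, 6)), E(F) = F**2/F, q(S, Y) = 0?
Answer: I*sqrt(21518261)/58 ≈ 79.979*I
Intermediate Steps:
o(U) = 6 (o(U) = 3 - 1*(-3) = 3 + 3 = 6)
E(F) = F
u(j, X) = 6 + 151*j (u(j, X) = 151*j + 6 = 6 + 151*j)
sqrt(-42065/E(116) + u(-40, 149)) = sqrt(-42065/116 + (6 + 151*(-40))) = sqrt(-42065*1/116 + (6 - 6040)) = sqrt(-42065/116 - 6034) = sqrt(-742009/116) = I*sqrt(21518261)/58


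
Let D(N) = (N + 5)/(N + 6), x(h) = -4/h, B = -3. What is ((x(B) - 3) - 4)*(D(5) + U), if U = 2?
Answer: -544/33 ≈ -16.485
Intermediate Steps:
D(N) = (5 + N)/(6 + N)
((x(B) - 3) - 4)*(D(5) + U) = ((-4/(-3) - 3) - 4)*((5 + 5)/(6 + 5) + 2) = ((-4*(-⅓) - 3) - 4)*(10/11 + 2) = ((4/3 - 3) - 4)*((1/11)*10 + 2) = (-5/3 - 4)*(10/11 + 2) = -17/3*32/11 = -544/33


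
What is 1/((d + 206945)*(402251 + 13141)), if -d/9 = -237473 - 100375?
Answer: 1/1349017505184 ≈ 7.4128e-13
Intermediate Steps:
d = 3040632 (d = -9*(-237473 - 100375) = -9*(-337848) = 3040632)
1/((d + 206945)*(402251 + 13141)) = 1/((3040632 + 206945)*(402251 + 13141)) = 1/(3247577*415392) = 1/1349017505184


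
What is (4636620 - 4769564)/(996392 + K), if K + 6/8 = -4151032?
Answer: 531776/12618563 ≈ 0.042142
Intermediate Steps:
K = -16604131/4 (K = -¾ - 4151032 = -16604131/4 ≈ -4.1510e+6)
(4636620 - 4769564)/(996392 + K) = (4636620 - 4769564)/(996392 - 16604131/4) = -132944/(-12618563/4) = -132944*(-4/12618563) = 531776/12618563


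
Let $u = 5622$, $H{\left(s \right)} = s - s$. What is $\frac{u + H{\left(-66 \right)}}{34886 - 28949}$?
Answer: $\frac{1874}{1979} \approx 0.94694$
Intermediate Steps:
$H{\left(s \right)} = 0$
$\frac{u + H{\left(-66 \right)}}{34886 - 28949} = \frac{5622 + 0}{34886 - 28949} = \frac{5622}{34886 - 28949} = \frac{5622}{5937} = 5622 \cdot \frac{1}{5937} = \frac{1874}{1979}$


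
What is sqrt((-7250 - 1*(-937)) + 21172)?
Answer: 3*sqrt(1651) ≈ 121.90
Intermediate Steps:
sqrt((-7250 - 1*(-937)) + 21172) = sqrt((-7250 + 937) + 21172) = sqrt(-6313 + 21172) = sqrt(14859) = 3*sqrt(1651)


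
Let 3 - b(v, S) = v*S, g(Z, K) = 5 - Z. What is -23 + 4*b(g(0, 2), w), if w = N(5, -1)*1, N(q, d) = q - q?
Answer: -11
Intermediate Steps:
N(q, d) = 0
w = 0 (w = 0*1 = 0)
b(v, S) = 3 - S*v (b(v, S) = 3 - v*S = 3 - S*v)
-23 + 4*b(g(0, 2), w) = -23 + 4*(3 - 1*0*(5 - 1*0)) = -23 + 4*(3 - 1*0*(5 + 0)) = -23 + 4*(3 - 1*0*5) = -23 + 4*(3 + 0) = -23 + 4*3 = -23 + 12 = -11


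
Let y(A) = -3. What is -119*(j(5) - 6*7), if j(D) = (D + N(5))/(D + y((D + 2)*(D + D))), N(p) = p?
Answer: 4403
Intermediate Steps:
j(D) = (5 + D)/(-3 + D) (j(D) = (D + 5)/(D - 3) = (5 + D)/(-3 + D))
-119*(j(5) - 6*7) = -119*((5 + 5)/(-3 + 5) - 6*7) = -119*(10/2 - 42) = -119*((1/2)*10 - 42) = -119*(5 - 42) = -119*(-37) = 4403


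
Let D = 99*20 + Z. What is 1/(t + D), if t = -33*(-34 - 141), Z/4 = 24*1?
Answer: 1/7851 ≈ 0.00012737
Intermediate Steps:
Z = 96 (Z = 4*(24*1) = 4*24 = 96)
D = 2076 (D = 99*20 + 96 = 1980 + 96 = 2076)
t = 5775 (t = -33*(-175) = 5775)
1/(t + D) = 1/(5775 + 2076) = 1/7851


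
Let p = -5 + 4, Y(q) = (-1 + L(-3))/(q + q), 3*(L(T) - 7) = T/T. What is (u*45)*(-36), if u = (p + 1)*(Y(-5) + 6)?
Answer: 0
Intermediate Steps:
L(T) = 22/3 (L(T) = 7 + (T/T)/3 = 7 + (⅓)*1 = 7 + ⅓ = 22/3)
Y(q) = 19/(6*q) (Y(q) = (-1 + 22/3)/(q + q) = 19/(3*((2*q))) = 19*(1/(2*q))/3 = 19/(6*q))
p = -1
u = 0 (u = (-1 + 1)*((19/6)/(-5) + 6) = 0*((19/6)*(-⅕) + 6) = 0*(-19/30 + 6) = 0*(161/30) = 0)
(u*45)*(-36) = (0*45)*(-36) = 0*(-36) = 0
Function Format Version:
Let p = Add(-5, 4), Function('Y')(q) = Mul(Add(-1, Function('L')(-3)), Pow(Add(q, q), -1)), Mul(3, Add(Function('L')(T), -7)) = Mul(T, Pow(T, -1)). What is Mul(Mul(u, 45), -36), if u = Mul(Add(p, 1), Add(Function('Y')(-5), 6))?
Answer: 0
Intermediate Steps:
Function('L')(T) = Rational(22, 3) (Function('L')(T) = Add(7, Mul(Rational(1, 3), Mul(T, Pow(T, -1)))) = Add(7, Mul(Rational(1, 3), 1)) = Add(7, Rational(1, 3)) = Rational(22, 3))
Function('Y')(q) = Mul(Rational(19, 6), Pow(q, -1)) (Function('Y')(q) = Mul(Add(-1, Rational(22, 3)), Pow(Add(q, q), -1)) = Mul(Rational(19, 3), Pow(Mul(2, q), -1)) = Mul(Rational(19, 3), Mul(Rational(1, 2), Pow(q, -1))) = Mul(Rational(19, 6), Pow(q, -1)))
p = -1
u = 0 (u = Mul(Add(-1, 1), Add(Mul(Rational(19, 6), Pow(-5, -1)), 6)) = Mul(0, Add(Mul(Rational(19, 6), Rational(-1, 5)), 6)) = Mul(0, Add(Rational(-19, 30), 6)) = Mul(0, Rational(161, 30)) = 0)
Mul(Mul(u, 45), -36) = Mul(Mul(0, 45), -36) = Mul(0, -36) = 0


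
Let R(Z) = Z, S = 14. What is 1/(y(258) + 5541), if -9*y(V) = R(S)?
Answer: 9/49855 ≈ 0.00018052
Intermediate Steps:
y(V) = -14/9 (y(V) = -⅑*14 = -14/9)
1/(y(258) + 5541) = 1/(-14/9 + 5541) = 1/(49855/9) = 9/49855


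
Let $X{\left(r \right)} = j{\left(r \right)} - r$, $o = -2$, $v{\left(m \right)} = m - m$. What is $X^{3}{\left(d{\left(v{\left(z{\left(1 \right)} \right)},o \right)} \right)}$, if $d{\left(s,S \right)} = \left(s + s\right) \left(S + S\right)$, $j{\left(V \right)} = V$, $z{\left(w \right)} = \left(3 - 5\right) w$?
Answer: $0$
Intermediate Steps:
$z{\left(w \right)} = - 2 w$
$v{\left(m \right)} = 0$
$d{\left(s,S \right)} = 4 S s$ ($d{\left(s,S \right)} = 2 s 2 S = 4 S s$)
$X{\left(r \right)} = 0$ ($X{\left(r \right)} = r - r = 0$)
$X^{3}{\left(d{\left(v{\left(z{\left(1 \right)} \right)},o \right)} \right)} = 0^{3} = 0$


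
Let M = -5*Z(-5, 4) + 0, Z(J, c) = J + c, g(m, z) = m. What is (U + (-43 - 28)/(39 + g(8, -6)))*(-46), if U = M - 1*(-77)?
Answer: -174018/47 ≈ -3702.5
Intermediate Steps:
M = 5 (M = -5*(-5 + 4) + 0 = -5*(-1) + 0 = 5 + 0 = 5)
U = 82 (U = 5 - 1*(-77) = 5 + 77 = 82)
(U + (-43 - 28)/(39 + g(8, -6)))*(-46) = (82 + (-43 - 28)/(39 + 8))*(-46) = (82 - 71/47)*(-46) = (3783/47)*(-46) = -174018/47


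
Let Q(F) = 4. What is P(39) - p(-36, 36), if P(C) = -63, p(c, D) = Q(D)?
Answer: -67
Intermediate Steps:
p(c, D) = 4
P(39) - p(-36, 36) = -63 - 1*4 = -63 - 4 = -67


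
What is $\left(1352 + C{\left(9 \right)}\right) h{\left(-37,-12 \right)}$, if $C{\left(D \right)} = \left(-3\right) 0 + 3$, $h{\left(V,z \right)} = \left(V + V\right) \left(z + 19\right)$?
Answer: $-701890$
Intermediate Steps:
$h{\left(V,z \right)} = 2 V \left(19 + z\right)$
$C{\left(D \right)} = 3$ ($C{\left(D \right)} = 0 + 3 = 3$)
$\left(1352 + C{\left(9 \right)}\right) h{\left(-37,-12 \right)} = \left(1352 + 3\right) 2 \left(-37\right) \left(19 - 12\right) = 1355 \cdot 2 \left(-37\right) 7 = 1355 \left(-518\right) = -701890$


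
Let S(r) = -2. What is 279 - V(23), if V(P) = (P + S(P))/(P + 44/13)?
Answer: 13632/49 ≈ 278.20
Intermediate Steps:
V(P) = (-2 + P)/(44/13 + P) (V(P) = (P - 2)/(P + 44/13) = (-2 + P)/(P + 44*(1/13)) = (-2 + P)/(P + 44/13) = (-2 + P)/(44/13 + P))
279 - V(23) = 279 - 13*(-2 + 23)/(44 + 13*23) = 279 - 13*21/(44 + 299) = 279 - 13*21/343 = 279 - 1*39/49 = 279 - 39/49 = 13632/49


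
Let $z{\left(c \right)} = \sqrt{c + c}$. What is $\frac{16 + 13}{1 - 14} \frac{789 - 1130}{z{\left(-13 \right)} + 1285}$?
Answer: $\frac{12707365}{21466263} - \frac{9889 i \sqrt{26}}{21466263} \approx 0.59197 - 0.002349 i$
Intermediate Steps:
$z{\left(c \right)} = \sqrt{2} \sqrt{c}$ ($z{\left(c \right)} = \sqrt{2 c} = \sqrt{2} \sqrt{c}$)
$\frac{16 + 13}{1 - 14} \frac{789 - 1130}{z{\left(-13 \right)} + 1285} = \frac{16 + 13}{1 - 14} \frac{789 - 1130}{\sqrt{2} \sqrt{-13} + 1285} = \frac{29}{-13} \left(- \frac{341}{\sqrt{2} i \sqrt{13} + 1285}\right) = 29 \left(- \frac{1}{13}\right) \left(- \frac{341}{i \sqrt{26} + 1285}\right) = - \frac{29 \left(- \frac{341}{1285 + i \sqrt{26}}\right)}{13} = \frac{9889}{13 \left(1285 + i \sqrt{26}\right)}$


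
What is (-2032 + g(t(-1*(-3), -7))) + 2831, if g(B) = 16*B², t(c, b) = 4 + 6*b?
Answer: 23903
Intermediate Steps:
(-2032 + g(t(-1*(-3), -7))) + 2831 = (-2032 + 16*(4 + 6*(-7))²) + 2831 = (-2032 + 16*(4 - 42)²) + 2831 = (-2032 + 16*(-38)²) + 2831 = (-2032 + 16*1444) + 2831 = (-2032 + 23104) + 2831 = 21072 + 2831 = 23903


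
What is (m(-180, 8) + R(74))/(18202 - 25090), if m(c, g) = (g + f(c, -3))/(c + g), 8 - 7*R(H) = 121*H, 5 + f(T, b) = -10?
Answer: 219809/1184736 ≈ 0.18553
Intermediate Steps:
f(T, b) = -15 (f(T, b) = -5 - 10 = -15)
R(H) = 8/7 - 121*H/7
m(c, g) = (-15 + g)/(c + g) (m(c, g) = (g - 15)/(c + g) = (-15 + g)/(c + g))
(m(-180, 8) + R(74))/(18202 - 25090) = ((-15 + 8)/(-180 + 8) + (8/7 - 121/7*74))/(18202 - 25090) = (-7/(-172) + (8/7 - 8954/7))/(-6888) = (-1/172*(-7) - 1278)*(-1/6888) = (7/172 - 1278)*(-1/6888) = -219809/172*(-1/6888) = 219809/1184736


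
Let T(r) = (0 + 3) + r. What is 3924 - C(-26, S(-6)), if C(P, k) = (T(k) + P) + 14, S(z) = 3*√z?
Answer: 3933 - 3*I*√6 ≈ 3933.0 - 7.3485*I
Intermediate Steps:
T(r) = 3 + r
C(P, k) = 17 + P + k (C(P, k) = ((3 + k) + P) + 14 = (3 + P + k) + 14 = 17 + P + k)
3924 - C(-26, S(-6)) = 3924 - (17 - 26 + 3*√(-6)) = 3924 - (17 - 26 + 3*(I*√6)) = 3924 - (17 - 26 + 3*I*√6) = 3924 - (-9 + 3*I*√6) = 3924 + (9 - 3*I*√6) = 3933 - 3*I*√6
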